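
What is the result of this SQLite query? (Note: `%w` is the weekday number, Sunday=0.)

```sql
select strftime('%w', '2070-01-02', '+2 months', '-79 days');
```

5

First apply '+2 months', '-79 days': 2070-01-02 → 2069-12-13.
2069-12-13 is a Friday; with Sunday=0 that is 5.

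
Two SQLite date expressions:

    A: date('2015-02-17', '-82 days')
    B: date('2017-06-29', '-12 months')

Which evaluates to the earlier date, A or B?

A

A = 2014-11-27.
B = 2016-06-29.
A is earlier.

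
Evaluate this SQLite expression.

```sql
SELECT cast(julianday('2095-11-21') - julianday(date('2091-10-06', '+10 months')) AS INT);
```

Adding +10 months to 2091-10-06 gives 2092-08-06.
25 days remain in August 2092 after the 6th (31 − 6).
Full months from September 2092 through October 2095 contribute their day counts.
Then 21 days into November 2095.
Total: 25 + 30 + 31 + 30 + 31 + 31 + 28 + 31 + 30 + 31 + 30 + 31 + 31 + 30 + 31 + 30 + 31 + 31 + 28 + 31 + 30 + 31 + 30 + 31 + 31 + 30 + 31 + 30 + 31 + 31 + 28 + 31 + 30 + 31 + 30 + 31 + 31 + 30 + 31 + 21 = 1202.

1202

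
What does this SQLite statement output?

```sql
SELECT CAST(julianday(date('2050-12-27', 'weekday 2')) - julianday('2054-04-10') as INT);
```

-1200

`weekday 2` advances to the next Tuesday; 2050-12-27 is already a Tuesday, so it stays at 2050-12-27.
4 days remain in December 2050 after the 27th (31 − 27).
Full months from January 2051 through March 2054 contribute their day counts.
Then 10 days into April 2054.
Total: 4 + 31 + 28 + 31 + 30 + 31 + 30 + 31 + 31 + 30 + 31 + 30 + 31 + 31 + 29 + 31 + 30 + 31 + 30 + 31 + 31 + 30 + 31 + 30 + 31 + 31 + 28 + 31 + 30 + 31 + 30 + 31 + 31 + 30 + 31 + 30 + 31 + 31 + 28 + 31 + 10 = 1200.
The subtraction is earlier − later, so the result is −1200 → -1200.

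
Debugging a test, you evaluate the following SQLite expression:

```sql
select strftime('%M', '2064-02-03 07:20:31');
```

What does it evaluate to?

`%M` extracts the 2-digit minute: 20.

20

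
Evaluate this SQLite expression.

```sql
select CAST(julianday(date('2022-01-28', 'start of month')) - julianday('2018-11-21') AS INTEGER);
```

1137

`start of month` rewinds 2022-01-28 to 2022-01-01.
9 days remain in November 2018 after the 21st (30 − 21).
Full months from December 2018 through December 2021 contribute their day counts.
Then 1 day into January 2022.
Total: 9 + 31 + 31 + 28 + 31 + 30 + 31 + 30 + 31 + 31 + 30 + 31 + 30 + 31 + 31 + 29 + 31 + 30 + 31 + 30 + 31 + 31 + 30 + 31 + 30 + 31 + 31 + 28 + 31 + 30 + 31 + 30 + 31 + 31 + 30 + 31 + 30 + 31 + 1 = 1137.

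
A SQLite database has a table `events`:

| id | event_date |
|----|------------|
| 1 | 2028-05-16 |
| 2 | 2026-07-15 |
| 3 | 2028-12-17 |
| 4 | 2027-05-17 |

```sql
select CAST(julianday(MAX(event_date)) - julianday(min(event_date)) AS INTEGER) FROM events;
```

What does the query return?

886

MIN = 2026-07-15, MAX = 2028-12-17.
16 days remain in July 2026 after the 15th (31 − 15).
Full months from August 2026 through November 2028 contribute their day counts.
Then 17 days into December 2028.
Total: 16 + 31 + 30 + 31 + 30 + 31 + 31 + 28 + 31 + 30 + 31 + 30 + 31 + 31 + 30 + 31 + 30 + 31 + 31 + 29 + 31 + 30 + 31 + 30 + 31 + 31 + 30 + 31 + 30 + 17 = 886.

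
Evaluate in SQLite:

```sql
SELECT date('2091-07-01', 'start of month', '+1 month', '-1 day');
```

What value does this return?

`start of month` rewinds 2091-07-01 to 2091-07-01.
Adding +1 month to 2091-07-01 gives 2091-08-01.
Going back 1 day from 2091-08-01 reaches 2091-07-31 (last day of July, 31 days).

2091-07-31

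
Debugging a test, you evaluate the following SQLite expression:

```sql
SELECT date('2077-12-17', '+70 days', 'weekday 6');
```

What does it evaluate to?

2078-02-26

Applying '+70 days' to 2077-12-17: counting 70 days forward gives 2078-02-25.
`weekday 6` advances to the next Saturday; 2078-02-25 is a Friday, so it moves forward to 2078-02-26.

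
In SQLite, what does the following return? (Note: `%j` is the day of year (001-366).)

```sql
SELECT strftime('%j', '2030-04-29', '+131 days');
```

250

First apply '+131 days': 2030-04-29 → 2030-09-07.
Day-of-year for 2030-09-07: days since 2030-01-01 inclusive = 250, zero-padded to 250.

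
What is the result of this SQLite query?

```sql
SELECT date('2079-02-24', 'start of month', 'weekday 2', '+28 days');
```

`start of month` rewinds 2079-02-24 to 2079-02-01.
`weekday 2` advances to the next Tuesday; 2079-02-01 is a Wednesday, so it moves forward to 2079-02-07.
February 2079 has 28 days; 21 remain after the 7th, so 22 days reach 2079-03-01.
Advancing 6 more days within March lands on 2079-03-07.

2079-03-07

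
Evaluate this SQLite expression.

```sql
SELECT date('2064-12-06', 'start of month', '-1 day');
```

`start of month` rewinds 2064-12-06 to 2064-12-01.
Going back 1 day from 2064-12-01 reaches 2064-11-30 (last day of November, 30 days).

2064-11-30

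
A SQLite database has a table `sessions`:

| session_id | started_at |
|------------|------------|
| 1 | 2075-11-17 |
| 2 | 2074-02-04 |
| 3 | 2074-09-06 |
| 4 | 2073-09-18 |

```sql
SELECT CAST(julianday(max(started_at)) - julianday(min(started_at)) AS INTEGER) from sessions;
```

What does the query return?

790

MIN = 2073-09-18, MAX = 2075-11-17.
12 days remain in September 2073 after the 18th (30 − 18).
Full months from October 2073 through October 2075 contribute their day counts.
Then 17 days into November 2075.
Total: 12 + 31 + 30 + 31 + 31 + 28 + 31 + 30 + 31 + 30 + 31 + 31 + 30 + 31 + 30 + 31 + 31 + 28 + 31 + 30 + 31 + 30 + 31 + 31 + 30 + 31 + 17 = 790.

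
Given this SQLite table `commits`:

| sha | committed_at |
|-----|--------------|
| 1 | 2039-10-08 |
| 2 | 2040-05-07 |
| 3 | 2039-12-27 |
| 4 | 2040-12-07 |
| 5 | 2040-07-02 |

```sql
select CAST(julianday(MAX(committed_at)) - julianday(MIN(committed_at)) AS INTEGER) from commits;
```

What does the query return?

MIN = 2039-10-08, MAX = 2040-12-07.
23 days remain in October 2039 after the 8th (31 − 8).
Full months from November 2039 through November 2040 contribute their day counts.
Then 7 days into December 2040.
Total: 23 + 30 + 31 + 31 + 29 + 31 + 30 + 31 + 30 + 31 + 31 + 30 + 31 + 30 + 7 = 426.

426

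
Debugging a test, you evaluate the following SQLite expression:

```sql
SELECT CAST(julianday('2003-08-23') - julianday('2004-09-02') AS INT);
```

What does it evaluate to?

8 days remain in August 2003 after the 23rd (31 − 23).
Full months from September 2003 through August 2004 contribute their day counts.
Then 2 days into September 2004.
Total: 8 + 30 + 31 + 30 + 31 + 31 + 29 + 31 + 30 + 31 + 30 + 31 + 31 + 2 = 376.
The subtraction is earlier − later, so the result is −376 → -376.

-376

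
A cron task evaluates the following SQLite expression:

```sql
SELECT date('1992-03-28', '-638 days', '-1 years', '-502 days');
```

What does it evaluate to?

1988-02-13

Applying '-638 days' to 1992-03-28: counting 638 days back gives 1990-06-29.
Adding -1 year to 1990-06-29 gives 1989-06-29.
Applying '-502 days' to 1989-06-29: counting 502 days back gives 1988-02-13.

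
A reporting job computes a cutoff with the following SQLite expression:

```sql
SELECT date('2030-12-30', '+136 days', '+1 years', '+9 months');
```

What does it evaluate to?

2033-02-15

Applying '+136 days' to 2030-12-30: counting 136 days forward gives 2031-05-15.
Adding +1 year to 2031-05-15 gives 2032-05-15.
Adding +9 months to 2032-05-15 gives 2033-02-15.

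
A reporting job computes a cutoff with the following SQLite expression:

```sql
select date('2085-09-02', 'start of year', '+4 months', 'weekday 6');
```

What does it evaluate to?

`start of year` rewinds 2085-09-02 to 2085-01-01.
Adding +4 months to 2085-01-01 gives 2085-05-01.
`weekday 6` advances to the next Saturday; 2085-05-01 is a Tuesday, so it moves forward to 2085-05-05.

2085-05-05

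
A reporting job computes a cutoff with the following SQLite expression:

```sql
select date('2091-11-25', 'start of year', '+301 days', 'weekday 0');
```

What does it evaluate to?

`start of year` rewinds 2091-11-25 to 2091-01-01.
Applying '+301 days' to 2091-01-01: counting 301 days forward gives 2091-10-29.
`weekday 0` advances to the next Sunday; 2091-10-29 is a Monday, so it moves forward to 2091-11-04.

2091-11-04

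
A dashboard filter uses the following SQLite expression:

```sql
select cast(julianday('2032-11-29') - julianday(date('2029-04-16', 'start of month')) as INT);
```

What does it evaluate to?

`start of month` rewinds 2029-04-16 to 2029-04-01.
29 days remain in April 2029 after the 1st (30 − 1).
Full months from May 2029 through October 2032 contribute their day counts.
Then 29 days into November 2032.
Total: 29 + 31 + 30 + 31 + 31 + 30 + 31 + 30 + 31 + 31 + 28 + 31 + 30 + 31 + 30 + 31 + 31 + 30 + 31 + 30 + 31 + 31 + 28 + 31 + 30 + 31 + 30 + 31 + 31 + 30 + 31 + 30 + 31 + 31 + 29 + 31 + 30 + 31 + 30 + 31 + 31 + 30 + 31 + 29 = 1338.

1338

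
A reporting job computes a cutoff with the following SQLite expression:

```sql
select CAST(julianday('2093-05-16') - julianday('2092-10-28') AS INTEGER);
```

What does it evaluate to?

200

3 days remain in October 2092 after the 28th (31 − 28).
Full months from November 2092 through April 2093 contribute their day counts.
Then 16 days into May 2093.
Total: 3 + 30 + 31 + 31 + 28 + 31 + 30 + 16 = 200.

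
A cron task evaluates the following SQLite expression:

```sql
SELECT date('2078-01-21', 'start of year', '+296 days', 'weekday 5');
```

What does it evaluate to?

`start of year` rewinds 2078-01-21 to 2078-01-01.
Applying '+296 days' to 2078-01-01: counting 296 days forward gives 2078-10-24.
`weekday 5` advances to the next Friday; 2078-10-24 is a Monday, so it moves forward to 2078-10-28.

2078-10-28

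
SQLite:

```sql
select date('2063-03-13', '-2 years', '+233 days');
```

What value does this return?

Adding -2 years to 2063-03-13 gives 2061-03-13.
Applying '+233 days' to 2061-03-13: counting 233 days forward gives 2061-11-01.

2061-11-01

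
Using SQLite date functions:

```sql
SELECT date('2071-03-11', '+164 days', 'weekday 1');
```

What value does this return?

2071-08-24

Applying '+164 days' to 2071-03-11: counting 164 days forward gives 2071-08-22.
`weekday 1` advances to the next Monday; 2071-08-22 is a Saturday, so it moves forward to 2071-08-24.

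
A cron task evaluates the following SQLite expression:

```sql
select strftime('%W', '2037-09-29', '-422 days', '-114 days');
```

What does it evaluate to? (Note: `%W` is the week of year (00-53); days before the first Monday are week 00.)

14

First apply '-422 days', '-114 days': 2037-09-29 → 2036-04-11.
2036-04-11 is a Friday. SQLite's %W counts Mondays since the year started; the result is 14.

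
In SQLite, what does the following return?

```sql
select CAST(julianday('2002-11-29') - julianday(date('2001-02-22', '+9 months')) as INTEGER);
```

372

Adding +9 months to 2001-02-22 gives 2001-11-22.
8 days remain in November 2001 after the 22nd (30 − 22).
Full months from December 2001 through October 2002 contribute their day counts.
Then 29 days into November 2002.
Total: 8 + 31 + 31 + 28 + 31 + 30 + 31 + 30 + 31 + 31 + 30 + 31 + 29 = 372.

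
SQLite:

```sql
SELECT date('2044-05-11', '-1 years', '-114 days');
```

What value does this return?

2043-01-17

Adding -1 year to 2044-05-11 gives 2043-05-11.
Applying '-114 days' to 2043-05-11: counting 114 days back gives 2043-01-17.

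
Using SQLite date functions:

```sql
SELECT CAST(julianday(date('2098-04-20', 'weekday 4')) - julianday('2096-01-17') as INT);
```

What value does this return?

`weekday 4` advances to the next Thursday; 2098-04-20 is a Sunday, so it moves forward to 2098-04-24.
14 days remain in January 2096 after the 17th (31 − 17).
Full months from February 2096 through March 2098 contribute their day counts.
Then 24 days into April 2098.
Total: 14 + 29 + 31 + 30 + 31 + 30 + 31 + 31 + 30 + 31 + 30 + 31 + 31 + 28 + 31 + 30 + 31 + 30 + 31 + 31 + 30 + 31 + 30 + 31 + 31 + 28 + 31 + 24 = 828.

828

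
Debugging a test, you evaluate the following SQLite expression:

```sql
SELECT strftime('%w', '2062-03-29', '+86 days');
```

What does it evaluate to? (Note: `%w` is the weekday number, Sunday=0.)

5

First apply '+86 days': 2062-03-29 → 2062-06-23.
2062-06-23 is a Friday; with Sunday=0 that is 5.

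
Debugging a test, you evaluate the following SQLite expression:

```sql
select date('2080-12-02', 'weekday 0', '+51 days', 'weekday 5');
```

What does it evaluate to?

2081-01-31

`weekday 0` advances to the next Sunday; 2080-12-02 is a Monday, so it moves forward to 2080-12-08.
Applying '+51 days' to 2080-12-08: counting 51 days forward gives 2081-01-28.
`weekday 5` advances to the next Friday; 2081-01-28 is a Tuesday, so it moves forward to 2081-01-31.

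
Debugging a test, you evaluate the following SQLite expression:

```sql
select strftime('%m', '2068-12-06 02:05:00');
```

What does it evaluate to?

12

`%m` extracts the 2-digit month (01-12): 12.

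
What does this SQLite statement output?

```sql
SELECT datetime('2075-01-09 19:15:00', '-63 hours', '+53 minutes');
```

-63 hours from 2075-01-09 19:15:00 is 2075-01-07 04:15:00 (crosses midnight).
+53 minutes from 2075-01-07 04:15:00 is 2075-01-07 05:08:00.

2075-01-07 05:08:00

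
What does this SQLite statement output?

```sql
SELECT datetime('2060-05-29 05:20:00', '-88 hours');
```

2060-05-25 13:20:00

-88 hours from 2060-05-29 05:20:00 is 2060-05-25 13:20:00 (crosses midnight).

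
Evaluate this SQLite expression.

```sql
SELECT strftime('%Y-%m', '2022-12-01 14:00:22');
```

`%Y-%m` extracts the year-month: 2022-12.

2022-12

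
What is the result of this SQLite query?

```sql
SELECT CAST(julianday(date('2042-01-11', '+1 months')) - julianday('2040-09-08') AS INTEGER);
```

521

Adding +1 month to 2042-01-11 gives 2042-02-11.
22 days remain in September 2040 after the 8th (30 − 8).
Full months from October 2040 through January 2042 contribute their day counts.
Then 11 days into February 2042.
Total: 22 + 31 + 30 + 31 + 31 + 28 + 31 + 30 + 31 + 30 + 31 + 31 + 30 + 31 + 30 + 31 + 31 + 11 = 521.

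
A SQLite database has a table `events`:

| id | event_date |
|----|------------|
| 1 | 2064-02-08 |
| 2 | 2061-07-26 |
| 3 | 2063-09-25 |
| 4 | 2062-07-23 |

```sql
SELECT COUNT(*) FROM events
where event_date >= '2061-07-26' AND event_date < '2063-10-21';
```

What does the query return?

3

Rows in [2061-07-26, 2063-10-21): 2061-07-26, 2063-09-25, 2062-07-23 → 3 rows.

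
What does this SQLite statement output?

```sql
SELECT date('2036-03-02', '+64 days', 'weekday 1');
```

Applying '+64 days' to 2036-03-02: counting 64 days forward gives 2036-05-05.
`weekday 1` advances to the next Monday; 2036-05-05 is already a Monday, so it stays at 2036-05-05.

2036-05-05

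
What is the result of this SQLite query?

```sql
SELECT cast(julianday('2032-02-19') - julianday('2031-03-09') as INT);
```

347

22 days remain in March 2031 after the 9th (31 − 9).
Full months from April 2031 through January 2032 contribute their day counts.
Then 19 days into February 2032.
Total: 22 + 30 + 31 + 30 + 31 + 31 + 30 + 31 + 30 + 31 + 31 + 19 = 347.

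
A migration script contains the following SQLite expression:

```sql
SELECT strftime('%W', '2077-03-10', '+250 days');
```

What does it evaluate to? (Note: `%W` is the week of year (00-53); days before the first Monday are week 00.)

46

First apply '+250 days': 2077-03-10 → 2077-11-15.
2077-11-15 is a Monday. SQLite's %W counts Mondays since the year started; the result is 46.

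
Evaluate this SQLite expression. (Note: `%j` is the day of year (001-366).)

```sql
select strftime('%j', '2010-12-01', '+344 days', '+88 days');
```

First apply '+344 days', '+88 days': 2010-12-01 → 2012-02-06.
Day-of-year for 2012-02-06: days since 2012-01-01 inclusive = 37, zero-padded to 037.

037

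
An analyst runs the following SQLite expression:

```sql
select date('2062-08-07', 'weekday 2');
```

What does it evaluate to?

`weekday 2` advances to the next Tuesday; 2062-08-07 is a Monday, so it moves forward to 2062-08-08.

2062-08-08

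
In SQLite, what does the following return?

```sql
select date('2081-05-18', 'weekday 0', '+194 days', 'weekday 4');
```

`weekday 0` advances to the next Sunday; 2081-05-18 is already a Sunday, so it stays at 2081-05-18.
Applying '+194 days' to 2081-05-18: counting 194 days forward gives 2081-11-28.
`weekday 4` advances to the next Thursday; 2081-11-28 is a Friday, so it moves forward to 2081-12-04.

2081-12-04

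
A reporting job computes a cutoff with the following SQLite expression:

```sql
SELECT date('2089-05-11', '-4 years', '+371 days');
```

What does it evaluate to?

2086-05-17

Adding -4 years to 2089-05-11 gives 2085-05-11.
Applying '+371 days' to 2085-05-11: counting 371 days forward gives 2086-05-17.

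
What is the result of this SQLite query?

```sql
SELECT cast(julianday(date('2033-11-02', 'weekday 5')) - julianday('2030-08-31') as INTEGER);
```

1161

`weekday 5` advances to the next Friday; 2033-11-02 is a Wednesday, so it moves forward to 2033-11-04.
0 days remain in August 2030 after the 31st (31 − 31).
Full months from September 2030 through October 2033 contribute their day counts.
Then 4 days into November 2033.
Total: 0 + 30 + 31 + 30 + 31 + 31 + 28 + 31 + 30 + 31 + 30 + 31 + 31 + 30 + 31 + 30 + 31 + 31 + 29 + 31 + 30 + 31 + 30 + 31 + 31 + 30 + 31 + 30 + 31 + 31 + 28 + 31 + 30 + 31 + 30 + 31 + 31 + 30 + 31 + 4 = 1161.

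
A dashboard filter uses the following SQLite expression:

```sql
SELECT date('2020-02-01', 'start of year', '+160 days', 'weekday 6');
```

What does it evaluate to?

2020-06-13

`start of year` rewinds 2020-02-01 to 2020-01-01.
Applying '+160 days' to 2020-01-01: counting 160 days forward gives 2020-06-09.
`weekday 6` advances to the next Saturday; 2020-06-09 is a Tuesday, so it moves forward to 2020-06-13.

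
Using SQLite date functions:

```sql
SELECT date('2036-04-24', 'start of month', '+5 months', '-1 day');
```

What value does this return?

2036-08-31

`start of month` rewinds 2036-04-24 to 2036-04-01.
Adding +5 months to 2036-04-01 gives 2036-09-01.
Going back 1 day from 2036-09-01 reaches 2036-08-31 (last day of August, 31 days).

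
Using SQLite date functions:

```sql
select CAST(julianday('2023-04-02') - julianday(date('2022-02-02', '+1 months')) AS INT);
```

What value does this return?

Adding +1 month to 2022-02-02 gives 2022-03-02.
29 days remain in March 2022 after the 2nd (31 − 2).
Full months from April 2022 through March 2023 contribute their day counts.
Then 2 days into April 2023.
Total: 29 + 30 + 31 + 30 + 31 + 31 + 30 + 31 + 30 + 31 + 31 + 28 + 31 + 2 = 396.

396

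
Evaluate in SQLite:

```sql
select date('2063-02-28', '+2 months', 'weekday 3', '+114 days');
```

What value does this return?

Adding +2 months to 2063-02-28 gives 2063-04-28.
`weekday 3` advances to the next Wednesday; 2063-04-28 is a Saturday, so it moves forward to 2063-05-02.
Applying '+114 days' to 2063-05-02: counting 114 days forward gives 2063-08-24.

2063-08-24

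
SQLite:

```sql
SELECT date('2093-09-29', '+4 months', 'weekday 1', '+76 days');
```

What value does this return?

Adding +4 months to 2093-09-29 gives 2094-01-29.
`weekday 1` advances to the next Monday; 2094-01-29 is a Friday, so it moves forward to 2094-02-01.
Applying '+76 days' to 2094-02-01: counting 76 days forward gives 2094-04-18.

2094-04-18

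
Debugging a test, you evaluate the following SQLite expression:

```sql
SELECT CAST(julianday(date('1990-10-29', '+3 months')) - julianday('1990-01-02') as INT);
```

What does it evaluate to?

Adding +3 months to 1990-10-29 gives 1991-01-29.
29 days remain in January 1990 after the 2nd (31 − 2).
Full months from February 1990 through December 1990 contribute their day counts.
Then 29 days into January 1991.
Total: 29 + 28 + 31 + 30 + 31 + 30 + 31 + 31 + 30 + 31 + 30 + 31 + 29 = 392.

392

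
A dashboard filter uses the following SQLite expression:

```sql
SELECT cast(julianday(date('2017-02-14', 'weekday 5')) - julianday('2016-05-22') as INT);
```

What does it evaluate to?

271

`weekday 5` advances to the next Friday; 2017-02-14 is a Tuesday, so it moves forward to 2017-02-17.
9 days remain in May 2016 after the 22nd (31 − 22).
Full months from June 2016 through January 2017 contribute their day counts.
Then 17 days into February 2017.
Total: 9 + 30 + 31 + 31 + 30 + 31 + 30 + 31 + 31 + 17 = 271.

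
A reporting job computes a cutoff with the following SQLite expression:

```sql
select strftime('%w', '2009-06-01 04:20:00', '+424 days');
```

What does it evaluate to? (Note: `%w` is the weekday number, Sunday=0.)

5

First apply '+424 days': 2009-06-01 04:20:00 → 2010-07-30 04:20:00.
2010-07-30 is a Friday; with Sunday=0 that is 5.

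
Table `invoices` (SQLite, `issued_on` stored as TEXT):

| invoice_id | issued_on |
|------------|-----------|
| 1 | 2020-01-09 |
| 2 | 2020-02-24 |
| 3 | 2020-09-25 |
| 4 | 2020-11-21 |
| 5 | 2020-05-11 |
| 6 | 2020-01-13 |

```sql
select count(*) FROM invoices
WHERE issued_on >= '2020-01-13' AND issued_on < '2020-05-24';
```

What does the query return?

Rows in [2020-01-13, 2020-05-24): 2020-02-24, 2020-05-11, 2020-01-13 → 3 rows.

3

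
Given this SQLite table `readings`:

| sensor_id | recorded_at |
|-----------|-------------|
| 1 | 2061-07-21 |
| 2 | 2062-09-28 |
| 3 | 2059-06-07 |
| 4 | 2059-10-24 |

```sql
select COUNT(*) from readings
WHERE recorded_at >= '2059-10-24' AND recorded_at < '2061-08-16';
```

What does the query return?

2

Rows in [2059-10-24, 2061-08-16): 2061-07-21, 2059-10-24 → 2 rows.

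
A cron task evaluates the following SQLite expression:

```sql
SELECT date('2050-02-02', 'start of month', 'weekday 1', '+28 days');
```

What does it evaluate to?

`start of month` rewinds 2050-02-02 to 2050-02-01.
`weekday 1` advances to the next Monday; 2050-02-01 is a Tuesday, so it moves forward to 2050-02-07.
February 2050 has 28 days; 21 remain after the 7th, so 22 days reach 2050-03-01.
Advancing 6 more days within March lands on 2050-03-07.

2050-03-07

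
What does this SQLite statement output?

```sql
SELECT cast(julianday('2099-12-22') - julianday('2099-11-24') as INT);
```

28

6 days remain in November 2099 after the 24th (30 − 24).
Then 22 days into December 2099.
Total: 6 + 22 = 28.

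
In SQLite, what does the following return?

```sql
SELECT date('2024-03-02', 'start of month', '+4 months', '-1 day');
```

2024-06-30

`start of month` rewinds 2024-03-02 to 2024-03-01.
Adding +4 months to 2024-03-01 gives 2024-07-01.
Going back 1 day from 2024-07-01 reaches 2024-06-30 (last day of June, 30 days).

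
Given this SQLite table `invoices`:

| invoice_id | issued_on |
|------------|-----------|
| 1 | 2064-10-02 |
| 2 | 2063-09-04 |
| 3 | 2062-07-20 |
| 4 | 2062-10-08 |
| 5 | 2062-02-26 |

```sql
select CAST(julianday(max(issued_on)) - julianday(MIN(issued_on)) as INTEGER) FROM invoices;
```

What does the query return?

MIN = 2062-02-26, MAX = 2064-10-02.
2 days remain in February 2062 after the 26th (28 − 26).
Full months from March 2062 through September 2064 contribute their day counts.
Then 2 days into October 2064.
Total: 2 + 31 + 30 + 31 + 30 + 31 + 31 + 30 + 31 + 30 + 31 + 31 + 28 + 31 + 30 + 31 + 30 + 31 + 31 + 30 + 31 + 30 + 31 + 31 + 29 + 31 + 30 + 31 + 30 + 31 + 31 + 30 + 2 = 949.

949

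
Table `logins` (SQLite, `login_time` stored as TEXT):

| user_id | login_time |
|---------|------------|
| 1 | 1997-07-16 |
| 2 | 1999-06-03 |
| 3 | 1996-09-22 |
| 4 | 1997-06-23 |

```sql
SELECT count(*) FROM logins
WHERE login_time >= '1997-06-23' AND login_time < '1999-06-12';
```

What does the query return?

3

Rows in [1997-06-23, 1999-06-12): 1997-07-16, 1999-06-03, 1997-06-23 → 3 rows.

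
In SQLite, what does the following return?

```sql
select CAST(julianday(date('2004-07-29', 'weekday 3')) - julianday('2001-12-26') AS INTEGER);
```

952

`weekday 3` advances to the next Wednesday; 2004-07-29 is a Thursday, so it moves forward to 2004-08-04.
5 days remain in December 2001 after the 26th (31 − 26).
Full months from January 2002 through July 2004 contribute their day counts.
Then 4 days into August 2004.
Total: 5 + 31 + 28 + 31 + 30 + 31 + 30 + 31 + 31 + 30 + 31 + 30 + 31 + 31 + 28 + 31 + 30 + 31 + 30 + 31 + 31 + 30 + 31 + 30 + 31 + 31 + 29 + 31 + 30 + 31 + 30 + 31 + 4 = 952.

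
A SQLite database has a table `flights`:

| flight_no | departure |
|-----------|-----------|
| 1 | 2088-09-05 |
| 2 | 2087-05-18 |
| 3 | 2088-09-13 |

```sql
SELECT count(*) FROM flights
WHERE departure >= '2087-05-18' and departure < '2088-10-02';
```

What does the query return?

Rows in [2087-05-18, 2088-10-02): 2088-09-05, 2087-05-18, 2088-09-13 → 3 rows.

3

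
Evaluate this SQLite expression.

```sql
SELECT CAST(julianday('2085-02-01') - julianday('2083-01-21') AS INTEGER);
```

10 days remain in January 2083 after the 21st (31 − 21).
Full months from February 2083 through January 2085 contribute their day counts.
Then 1 day into February 2085.
Total: 10 + 28 + 31 + 30 + 31 + 30 + 31 + 31 + 30 + 31 + 30 + 31 + 31 + 29 + 31 + 30 + 31 + 30 + 31 + 31 + 30 + 31 + 30 + 31 + 31 + 1 = 742.

742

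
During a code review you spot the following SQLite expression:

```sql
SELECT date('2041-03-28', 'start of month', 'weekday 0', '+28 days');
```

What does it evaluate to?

`start of month` rewinds 2041-03-28 to 2041-03-01.
`weekday 0` advances to the next Sunday; 2041-03-01 is a Friday, so it moves forward to 2041-03-03.
Advancing 28 more days within March lands on 2041-03-31.

2041-03-31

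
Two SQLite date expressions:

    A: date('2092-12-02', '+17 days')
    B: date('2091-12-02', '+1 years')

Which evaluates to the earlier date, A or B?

A = 2092-12-19.
B = 2092-12-02.
B is earlier.

B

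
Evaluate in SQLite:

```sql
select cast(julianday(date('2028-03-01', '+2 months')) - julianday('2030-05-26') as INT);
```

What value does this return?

Adding +2 months to 2028-03-01 gives 2028-05-01.
30 days remain in May 2028 after the 1st (31 − 1).
Full months from June 2028 through April 2030 contribute their day counts.
Then 26 days into May 2030.
Total: 30 + 30 + 31 + 31 + 30 + 31 + 30 + 31 + 31 + 28 + 31 + 30 + 31 + 30 + 31 + 31 + 30 + 31 + 30 + 31 + 31 + 28 + 31 + 30 + 26 = 755.
The subtraction is earlier − later, so the result is −755 → -755.

-755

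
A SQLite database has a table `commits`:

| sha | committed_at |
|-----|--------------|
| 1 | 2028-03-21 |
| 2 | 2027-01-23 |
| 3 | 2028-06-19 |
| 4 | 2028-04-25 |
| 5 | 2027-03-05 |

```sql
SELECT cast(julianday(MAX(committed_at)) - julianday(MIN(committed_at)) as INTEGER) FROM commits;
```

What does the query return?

513

MIN = 2027-01-23, MAX = 2028-06-19.
8 days remain in January 2027 after the 23rd (31 − 23).
Full months from February 2027 through May 2028 contribute their day counts.
Then 19 days into June 2028.
Total: 8 + 28 + 31 + 30 + 31 + 30 + 31 + 31 + 30 + 31 + 30 + 31 + 31 + 29 + 31 + 30 + 31 + 19 = 513.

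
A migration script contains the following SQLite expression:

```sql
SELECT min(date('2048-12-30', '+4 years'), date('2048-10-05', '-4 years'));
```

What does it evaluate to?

2044-10-05

date('2048-12-30', '+4 years') → 2052-12-30.
date('2048-10-05', '-4 years') → 2044-10-05.
Earlier of the two is 2044-10-05.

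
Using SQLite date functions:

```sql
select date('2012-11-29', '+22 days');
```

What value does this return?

November 2012 has 30 days; 1 remain after the 29th, so 2 days reach 2012-12-01.
Advancing 20 more days within December lands on 2012-12-21.

2012-12-21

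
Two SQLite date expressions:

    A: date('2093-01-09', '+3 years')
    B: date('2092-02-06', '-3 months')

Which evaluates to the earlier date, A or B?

B

A = 2096-01-09.
B = 2091-11-06.
B is earlier.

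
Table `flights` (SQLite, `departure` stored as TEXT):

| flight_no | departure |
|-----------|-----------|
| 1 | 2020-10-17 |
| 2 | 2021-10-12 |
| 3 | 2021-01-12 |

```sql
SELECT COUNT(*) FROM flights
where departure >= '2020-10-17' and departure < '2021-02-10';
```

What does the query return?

2

Rows in [2020-10-17, 2021-02-10): 2020-10-17, 2021-01-12 → 2 rows.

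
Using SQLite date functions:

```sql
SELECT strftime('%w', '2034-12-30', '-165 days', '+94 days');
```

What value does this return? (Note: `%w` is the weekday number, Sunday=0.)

First apply '-165 days', '+94 days': 2034-12-30 → 2034-10-20.
2034-10-20 is a Friday; with Sunday=0 that is 5.

5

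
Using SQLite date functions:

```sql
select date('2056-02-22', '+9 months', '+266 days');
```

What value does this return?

2057-08-15

Adding +9 months to 2056-02-22 gives 2056-11-22.
Applying '+266 days' to 2056-11-22: counting 266 days forward gives 2057-08-15.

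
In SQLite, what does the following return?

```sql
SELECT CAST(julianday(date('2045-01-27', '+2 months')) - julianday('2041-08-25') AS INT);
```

Adding +2 months to 2045-01-27 gives 2045-03-27.
6 days remain in August 2041 after the 25th (31 − 25).
Full months from September 2041 through February 2045 contribute their day counts.
Then 27 days into March 2045.
Total: 6 + 30 + 31 + 30 + 31 + 31 + 28 + 31 + 30 + 31 + 30 + 31 + 31 + 30 + 31 + 30 + 31 + 31 + 28 + 31 + 30 + 31 + 30 + 31 + 31 + 30 + 31 + 30 + 31 + 31 + 29 + 31 + 30 + 31 + 30 + 31 + 31 + 30 + 31 + 30 + 31 + 31 + 28 + 27 = 1310.

1310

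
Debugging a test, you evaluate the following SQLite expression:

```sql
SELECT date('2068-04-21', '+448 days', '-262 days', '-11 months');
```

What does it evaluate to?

Applying '+448 days' to 2068-04-21: counting 448 days forward gives 2069-07-13.
Applying '-262 days' to 2069-07-13: counting 262 days back gives 2068-10-24.
Adding -11 months to 2068-10-24 gives 2067-11-24.

2067-11-24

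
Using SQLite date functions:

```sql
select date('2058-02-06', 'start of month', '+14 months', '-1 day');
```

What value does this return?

`start of month` rewinds 2058-02-06 to 2058-02-01.
Adding +14 months to 2058-02-01 gives 2059-04-01.
Going back 1 day from 2059-04-01 reaches 2059-03-31 (last day of March, 31 days).

2059-03-31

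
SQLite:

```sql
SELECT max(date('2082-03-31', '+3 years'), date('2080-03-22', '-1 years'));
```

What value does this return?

2085-03-31

date('2082-03-31', '+3 years') → 2085-03-31.
date('2080-03-22', '-1 years') → 2079-03-22.
Later of the two is 2085-03-31.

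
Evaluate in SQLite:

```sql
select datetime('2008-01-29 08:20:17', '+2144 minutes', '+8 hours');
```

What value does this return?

2008-01-31 04:04:17

2144 minutes = 35h 44m; +2144 minutes from 2008-01-29 08:20:17 is 2008-01-30 20:04:17 (crosses midnight).
+8 hours from 2008-01-30 20:04:17 is 2008-01-31 04:04:17 (crosses midnight).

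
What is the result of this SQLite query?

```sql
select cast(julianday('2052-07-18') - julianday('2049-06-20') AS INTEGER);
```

10 days remain in June 2049 after the 20th (30 − 20).
Full months from July 2049 through June 2052 contribute their day counts.
Then 18 days into July 2052.
Total: 10 + 31 + 31 + 30 + 31 + 30 + 31 + 31 + 28 + 31 + 30 + 31 + 30 + 31 + 31 + 30 + 31 + 30 + 31 + 31 + 28 + 31 + 30 + 31 + 30 + 31 + 31 + 30 + 31 + 30 + 31 + 31 + 29 + 31 + 30 + 31 + 30 + 18 = 1124.

1124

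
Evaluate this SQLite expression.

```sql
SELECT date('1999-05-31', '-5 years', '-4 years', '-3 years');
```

1987-05-31

Adding -5 years to 1999-05-31 gives 1994-05-31.
Adding -4 years to 1994-05-31 gives 1990-05-31.
Adding -3 years to 1990-05-31 gives 1987-05-31.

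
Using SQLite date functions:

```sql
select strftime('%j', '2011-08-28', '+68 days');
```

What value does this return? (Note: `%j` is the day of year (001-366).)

First apply '+68 days': 2011-08-28 → 2011-11-04.
Day-of-year for 2011-11-04: days since 2011-01-01 inclusive = 308, zero-padded to 308.

308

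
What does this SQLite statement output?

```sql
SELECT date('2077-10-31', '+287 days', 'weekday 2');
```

Applying '+287 days' to 2077-10-31: counting 287 days forward gives 2078-08-14.
`weekday 2` advances to the next Tuesday; 2078-08-14 is a Sunday, so it moves forward to 2078-08-16.

2078-08-16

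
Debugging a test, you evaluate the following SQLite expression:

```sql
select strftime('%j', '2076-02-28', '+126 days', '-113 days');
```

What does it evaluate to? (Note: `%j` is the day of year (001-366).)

072

First apply '+126 days', '-113 days': 2076-02-28 → 2076-03-12.
Day-of-year for 2076-03-12: days since 2076-01-01 inclusive = 72, zero-padded to 072.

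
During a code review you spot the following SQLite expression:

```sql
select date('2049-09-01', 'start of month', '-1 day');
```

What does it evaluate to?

`start of month` rewinds 2049-09-01 to 2049-09-01.
Going back 1 day from 2049-09-01 reaches 2049-08-31 (last day of August, 31 days).

2049-08-31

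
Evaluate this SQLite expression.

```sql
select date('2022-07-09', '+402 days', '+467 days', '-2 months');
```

Applying '+402 days' to 2022-07-09: counting 402 days forward gives 2023-08-15.
Applying '+467 days' to 2023-08-15: counting 467 days forward gives 2024-11-24.
Adding -2 months to 2024-11-24 gives 2024-09-24.

2024-09-24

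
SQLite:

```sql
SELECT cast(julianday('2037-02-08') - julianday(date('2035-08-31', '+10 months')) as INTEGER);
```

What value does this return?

Adding +10 months to 2035-08-31 targets 2036-06-31. June 2036 has only 30 days, so SQLite normalizes the 1-day overflow forward to 2036-07-01.
30 days remain in July 2036 after the 1st (31 − 1).
Full months from August 2036 through January 2037 contribute their day counts.
Then 8 days into February 2037.
Total: 30 + 31 + 30 + 31 + 30 + 31 + 31 + 8 = 222.

222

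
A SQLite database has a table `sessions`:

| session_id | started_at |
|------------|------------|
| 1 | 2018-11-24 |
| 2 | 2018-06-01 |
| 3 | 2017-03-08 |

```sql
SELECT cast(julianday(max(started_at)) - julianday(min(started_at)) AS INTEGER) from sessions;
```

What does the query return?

626

MIN = 2017-03-08, MAX = 2018-11-24.
23 days remain in March 2017 after the 8th (31 − 8).
Full months from April 2017 through October 2018 contribute their day counts.
Then 24 days into November 2018.
Total: 23 + 30 + 31 + 30 + 31 + 31 + 30 + 31 + 30 + 31 + 31 + 28 + 31 + 30 + 31 + 30 + 31 + 31 + 30 + 31 + 24 = 626.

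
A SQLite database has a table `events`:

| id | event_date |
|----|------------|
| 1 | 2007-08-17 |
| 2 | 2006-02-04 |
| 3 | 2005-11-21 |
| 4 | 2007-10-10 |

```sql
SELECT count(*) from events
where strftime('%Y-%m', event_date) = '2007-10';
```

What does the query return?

Rows with year-month 2007-10: 2007-10-10 → 1.

1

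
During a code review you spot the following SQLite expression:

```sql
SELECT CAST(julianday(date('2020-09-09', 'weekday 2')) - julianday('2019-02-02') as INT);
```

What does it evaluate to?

`weekday 2` advances to the next Tuesday; 2020-09-09 is a Wednesday, so it moves forward to 2020-09-15.
26 days remain in February 2019 after the 2nd (28 − 2).
Full months from March 2019 through August 2020 contribute their day counts.
Then 15 days into September 2020.
Total: 26 + 31 + 30 + 31 + 30 + 31 + 31 + 30 + 31 + 30 + 31 + 31 + 29 + 31 + 30 + 31 + 30 + 31 + 31 + 15 = 591.

591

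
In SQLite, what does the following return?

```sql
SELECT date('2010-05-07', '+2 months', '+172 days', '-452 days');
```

2009-09-30

Adding +2 months to 2010-05-07 gives 2010-07-07.
Applying '+172 days' to 2010-07-07: counting 172 days forward gives 2010-12-26.
Applying '-452 days' to 2010-12-26: counting 452 days back gives 2009-09-30.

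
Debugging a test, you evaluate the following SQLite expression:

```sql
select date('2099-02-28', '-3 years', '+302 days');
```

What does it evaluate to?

2096-12-26

Adding -3 years to 2099-02-28 gives 2096-02-28.
Applying '+302 days' to 2096-02-28: counting 302 days forward gives 2096-12-26.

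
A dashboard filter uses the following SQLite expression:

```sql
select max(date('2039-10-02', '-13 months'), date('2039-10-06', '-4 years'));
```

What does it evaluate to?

date('2039-10-02', '-13 months') → 2038-09-02.
date('2039-10-06', '-4 years') → 2035-10-06.
Later of the two is 2038-09-02.

2038-09-02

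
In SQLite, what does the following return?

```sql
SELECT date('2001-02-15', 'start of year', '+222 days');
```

2001-08-11

`start of year` rewinds 2001-02-15 to 2001-01-01.
Applying '+222 days' to 2001-01-01: counting 222 days forward gives 2001-08-11.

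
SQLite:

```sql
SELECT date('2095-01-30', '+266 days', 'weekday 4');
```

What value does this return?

Applying '+266 days' to 2095-01-30: counting 266 days forward gives 2095-10-23.
`weekday 4` advances to the next Thursday; 2095-10-23 is a Sunday, so it moves forward to 2095-10-27.

2095-10-27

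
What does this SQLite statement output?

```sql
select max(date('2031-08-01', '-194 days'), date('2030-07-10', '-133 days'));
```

2031-01-19

date('2031-08-01', '-194 days') → 2031-01-19.
date('2030-07-10', '-133 days') → 2030-02-27.
Later of the two is 2031-01-19.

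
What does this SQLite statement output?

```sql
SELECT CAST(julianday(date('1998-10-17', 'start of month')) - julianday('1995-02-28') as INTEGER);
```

1311

`start of month` rewinds 1998-10-17 to 1998-10-01.
0 days remain in February 1995 after the 28th (28 − 28).
Full months from March 1995 through September 1998 contribute their day counts.
Then 1 day into October 1998.
Total: 0 + 31 + 30 + 31 + 30 + 31 + 31 + 30 + 31 + 30 + 31 + 31 + 29 + 31 + 30 + 31 + 30 + 31 + 31 + 30 + 31 + 30 + 31 + 31 + 28 + 31 + 30 + 31 + 30 + 31 + 31 + 30 + 31 + 30 + 31 + 31 + 28 + 31 + 30 + 31 + 30 + 31 + 31 + 30 + 1 = 1311.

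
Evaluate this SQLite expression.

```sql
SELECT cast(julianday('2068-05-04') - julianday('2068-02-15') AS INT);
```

14 days remain in February 2068 after the 15th (29 − 15).
March 2068: 31 days.
April 2068: 30 days.
Then 4 days into May 2068.
Total: 14 + 31 + 30 + 4 = 79.

79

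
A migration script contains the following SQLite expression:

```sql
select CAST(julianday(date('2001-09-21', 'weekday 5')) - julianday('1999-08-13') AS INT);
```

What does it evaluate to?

770

`weekday 5` advances to the next Friday; 2001-09-21 is already a Friday, so it stays at 2001-09-21.
18 days remain in August 1999 after the 13th (31 − 13).
Full months from September 1999 through August 2001 contribute their day counts.
Then 21 days into September 2001.
Total: 18 + 30 + 31 + 30 + 31 + 31 + 29 + 31 + 30 + 31 + 30 + 31 + 31 + 30 + 31 + 30 + 31 + 31 + 28 + 31 + 30 + 31 + 30 + 31 + 31 + 21 = 770.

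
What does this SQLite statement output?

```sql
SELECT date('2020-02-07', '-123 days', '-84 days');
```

Applying '-123 days' to 2020-02-07: counting 123 days back gives 2019-10-07.
Applying '-84 days' to 2019-10-07: counting 84 days back gives 2019-07-15.

2019-07-15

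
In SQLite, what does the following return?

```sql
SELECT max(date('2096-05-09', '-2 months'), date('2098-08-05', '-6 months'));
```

2098-02-05

date('2096-05-09', '-2 months') → 2096-03-09.
date('2098-08-05', '-6 months') → 2098-02-05.
Later of the two is 2098-02-05.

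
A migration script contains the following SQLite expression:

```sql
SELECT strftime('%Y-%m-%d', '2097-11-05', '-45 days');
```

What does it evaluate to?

First apply '-45 days': 2097-11-05 → 2097-09-21.
`%Y-%m-%d` extracts the ISO date: 2097-09-21.

2097-09-21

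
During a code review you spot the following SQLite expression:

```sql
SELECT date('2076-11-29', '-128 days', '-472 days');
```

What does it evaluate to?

Applying '-128 days' to 2076-11-29: counting 128 days back gives 2076-07-24.
Applying '-472 days' to 2076-07-24: counting 472 days back gives 2075-04-09.

2075-04-09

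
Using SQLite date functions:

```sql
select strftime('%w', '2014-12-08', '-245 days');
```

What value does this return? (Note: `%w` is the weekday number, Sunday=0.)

First apply '-245 days': 2014-12-08 → 2014-04-07.
2014-04-07 is a Monday; with Sunday=0 that is 1.

1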